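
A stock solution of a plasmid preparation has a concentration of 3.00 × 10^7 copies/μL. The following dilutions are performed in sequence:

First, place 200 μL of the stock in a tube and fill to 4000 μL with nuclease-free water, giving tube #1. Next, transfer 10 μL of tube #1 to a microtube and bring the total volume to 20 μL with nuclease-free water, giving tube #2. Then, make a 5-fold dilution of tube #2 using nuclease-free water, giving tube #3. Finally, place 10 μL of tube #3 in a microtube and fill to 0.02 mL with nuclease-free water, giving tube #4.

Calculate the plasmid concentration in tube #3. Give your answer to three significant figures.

1.50 × 10^5 copies/μL

Step 1: 200 μL brought to 4000 μL → factor 4000/200 = 20
Step 2: 10 μL brought to 20 μL → factor 20/10 = 2
Step 3: 5-fold → factor 5
Dilution factor through tube #3 = 20 × 2 × 5 = 200
[tube #3] = 3.00 × 10^7 copies/μL / 200 = 1.50 × 10^5 copies/μL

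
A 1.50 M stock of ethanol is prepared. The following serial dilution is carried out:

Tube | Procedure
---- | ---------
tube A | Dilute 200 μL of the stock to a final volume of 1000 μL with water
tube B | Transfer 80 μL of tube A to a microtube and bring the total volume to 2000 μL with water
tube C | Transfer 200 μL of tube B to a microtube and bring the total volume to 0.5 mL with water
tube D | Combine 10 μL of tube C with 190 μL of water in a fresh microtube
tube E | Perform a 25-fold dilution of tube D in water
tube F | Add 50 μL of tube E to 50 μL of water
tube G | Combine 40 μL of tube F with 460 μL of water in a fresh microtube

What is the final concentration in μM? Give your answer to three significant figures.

0.384 μM

Step 1: 200 μL brought to 1000 μL → factor 1000/200 = 5
Step 2: 80 μL brought to 2000 μL → factor 2000/80 = 25
Step 3: 200 μL brought to 0.5 mL → factor 500/200 = 2.5
Step 4: 10 μL + 190 μL = 200 μL total → factor 200/10 = 20
Step 5: 25-fold → factor 25
Step 6: 50 μL + 50 μL = 100 μL total → factor 100/50 = 2
Step 7: 40 μL + 460 μL = 500 μL total → factor 500/40 = 12.5
Overall dilution factor = 5 × 25 × 2.5 × 20 × 25 × 2 × 12.5 = 3.9062 × 10^6
Final = 1.50 M / 3.9062 × 10^6 = 3.840 × 10^-7 M = 0.384 μM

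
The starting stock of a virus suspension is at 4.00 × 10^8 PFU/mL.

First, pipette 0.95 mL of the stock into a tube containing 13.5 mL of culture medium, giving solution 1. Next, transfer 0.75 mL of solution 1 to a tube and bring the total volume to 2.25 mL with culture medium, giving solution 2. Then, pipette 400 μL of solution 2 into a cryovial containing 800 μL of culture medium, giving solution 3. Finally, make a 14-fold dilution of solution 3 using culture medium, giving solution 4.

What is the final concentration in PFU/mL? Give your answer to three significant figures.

Step 1: 0.95 mL + 13.5 mL = 14.45 mL total → factor 14.45/0.95 = 15.211
Step 2: 0.75 mL brought to 2.25 mL → factor 2.25/0.75 = 3
Step 3: 400 μL + 800 μL = 1200 μL total → factor 1200/400 = 3
Step 4: 14-fold → factor 14
Overall dilution factor = 15.211 × 3 × 3 × 14 = 1916.5
Final = 4.00 × 10^8 PFU/mL / 1916.5 = 2.09 × 10^5 PFU/mL

2.09 × 10^5 PFU/mL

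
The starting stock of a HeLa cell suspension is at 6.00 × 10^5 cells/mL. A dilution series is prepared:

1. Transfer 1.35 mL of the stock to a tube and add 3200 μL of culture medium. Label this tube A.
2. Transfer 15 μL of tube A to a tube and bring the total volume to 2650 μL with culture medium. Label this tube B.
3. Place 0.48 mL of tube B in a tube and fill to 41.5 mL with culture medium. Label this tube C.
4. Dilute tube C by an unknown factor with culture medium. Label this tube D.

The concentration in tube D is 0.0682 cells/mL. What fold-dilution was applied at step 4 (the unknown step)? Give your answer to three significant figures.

Step 1: 1.35 mL + 3200 μL = 4.55 mL total → factor 4.55/1.35 = 3.3704
Step 2: 15 μL brought to 2650 μL → factor 2650/15 = 176.67
Step 3: 0.48 mL brought to 41.5 mL → factor 41.5/0.48 = 86.458
Step 4: unknown factor x
Product of known-step factors = 51480
Overall factor = 6.00 × 10^5 cells/mL / (0.0682 cells/mL) = 8.7977 × 10^6
x = 8.7977 × 10^6 / 51480 = 171

171-fold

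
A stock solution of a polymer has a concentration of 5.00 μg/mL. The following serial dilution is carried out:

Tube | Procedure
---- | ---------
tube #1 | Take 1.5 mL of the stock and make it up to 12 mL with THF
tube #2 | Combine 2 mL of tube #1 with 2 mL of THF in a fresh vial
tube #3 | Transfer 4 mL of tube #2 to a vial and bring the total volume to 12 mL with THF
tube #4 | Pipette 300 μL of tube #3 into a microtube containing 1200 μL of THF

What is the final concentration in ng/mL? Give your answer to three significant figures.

Step 1: 1.5 mL brought to 12 mL → factor 12/1.5 = 8
Step 2: 2 mL + 2 mL = 4 mL total → factor 4/2 = 2
Step 3: 4 mL brought to 12 mL → factor 12/4 = 3
Step 4: 300 μL + 1200 μL = 1500 μL total → factor 1500/300 = 5
Overall dilution factor = 8 × 2 × 3 × 5 = 240
Final = 5.00 μg/mL / 240 = 0.02083 μg/mL = 20.8 ng/mL

20.8 ng/mL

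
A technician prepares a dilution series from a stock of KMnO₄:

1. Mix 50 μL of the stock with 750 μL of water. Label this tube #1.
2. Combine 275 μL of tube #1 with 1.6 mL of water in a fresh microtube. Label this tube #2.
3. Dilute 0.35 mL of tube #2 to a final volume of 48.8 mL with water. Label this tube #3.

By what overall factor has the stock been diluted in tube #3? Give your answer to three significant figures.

1.52 × 10^4

Step 1: 50 μL + 750 μL = 800 μL total → factor 800/50 = 16
Step 2: 275 μL + 1.6 mL = 1875 μL total → factor 1875/275 = 6.8182
Step 3: 0.35 mL brought to 48.8 mL → factor 48.8/0.35 = 139.43
Overall dilution factor = 16 × 6.8182 × 139.43 = 15210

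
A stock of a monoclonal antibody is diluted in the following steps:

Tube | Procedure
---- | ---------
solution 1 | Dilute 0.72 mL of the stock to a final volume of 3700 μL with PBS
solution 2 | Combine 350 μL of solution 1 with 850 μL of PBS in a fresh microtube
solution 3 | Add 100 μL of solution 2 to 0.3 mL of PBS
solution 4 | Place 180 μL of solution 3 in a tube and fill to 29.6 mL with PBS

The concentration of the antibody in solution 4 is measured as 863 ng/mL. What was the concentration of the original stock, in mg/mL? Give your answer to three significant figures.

10.0 mg/mL

Step 1: 0.72 mL brought to 3700 μL → factor 3.7/0.72 = 5.1389
Step 2: 350 μL + 850 μL = 1200 μL total → factor 1200/350 = 3.4286
Step 3: 100 μL + 0.3 mL = 400 μL total → factor 400/100 = 4
Step 4: 180 μL brought to 29.6 mL → factor 29600/180 = 164.44
Overall dilution factor = 5.1389 × 3.4286 × 4 × 164.44 = 11589
Stock = 863 ng/mL × 11589 = 1.000 × 10^7 ng/mL = 10.0 mg/mL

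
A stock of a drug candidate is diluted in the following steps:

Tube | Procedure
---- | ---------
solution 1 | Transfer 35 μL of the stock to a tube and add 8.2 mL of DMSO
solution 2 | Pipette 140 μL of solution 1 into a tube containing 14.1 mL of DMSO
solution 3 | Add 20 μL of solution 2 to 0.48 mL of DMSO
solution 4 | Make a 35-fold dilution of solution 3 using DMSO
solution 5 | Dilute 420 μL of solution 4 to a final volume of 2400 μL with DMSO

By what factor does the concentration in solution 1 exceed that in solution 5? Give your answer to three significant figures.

Step 1: 35 μL + 8.2 mL = 8235 μL total → factor 8235/35 = 235.29
Step 2: 140 μL + 14.1 mL = 14240 μL total → factor 14240/140 = 101.71
Step 3: 20 μL + 0.48 mL = 500 μL total → factor 500/20 = 25
Step 4: 35-fold → factor 35
Step 5: 420 μL brought to 2400 μL → factor 2400/420 = 5.7143
Dilution factor to solution 1 = 235.29; to solution 5 = 1.1966 × 10^8
[solution 1]/[solution 5] = (factor to solution 5)/(factor to solution 1) = 1.1966 × 10^8/235.29 = 5.09 × 10^5

5.09 × 10^5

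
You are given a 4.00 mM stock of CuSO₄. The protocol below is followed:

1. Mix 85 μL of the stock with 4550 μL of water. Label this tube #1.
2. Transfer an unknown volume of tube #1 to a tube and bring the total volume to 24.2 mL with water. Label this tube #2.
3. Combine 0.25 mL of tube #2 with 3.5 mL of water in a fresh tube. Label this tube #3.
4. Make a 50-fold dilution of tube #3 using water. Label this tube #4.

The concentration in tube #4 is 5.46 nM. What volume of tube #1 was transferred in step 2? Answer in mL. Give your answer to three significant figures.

1.35 mL

Step 1: 85 μL + 4550 μL = 4635 μL total → factor 4635/85 = 54.529
Step 2: v brought to 24.2 mL → factor = 24.2 mL/v
Step 3: 0.25 mL + 3.5 mL = 3.75 mL total → factor 3.75/0.25 = 15
Step 4: 50-fold → factor 50
Product of known-step factors = 40897
Overall factor = 4.00 mM / (5.46 nM) = 7.326 × 10^5
Step-2 factor = 7.326 × 10^5 / 40897 = 17.913
v = 24.2 mL / 17.913 = 1.35 mL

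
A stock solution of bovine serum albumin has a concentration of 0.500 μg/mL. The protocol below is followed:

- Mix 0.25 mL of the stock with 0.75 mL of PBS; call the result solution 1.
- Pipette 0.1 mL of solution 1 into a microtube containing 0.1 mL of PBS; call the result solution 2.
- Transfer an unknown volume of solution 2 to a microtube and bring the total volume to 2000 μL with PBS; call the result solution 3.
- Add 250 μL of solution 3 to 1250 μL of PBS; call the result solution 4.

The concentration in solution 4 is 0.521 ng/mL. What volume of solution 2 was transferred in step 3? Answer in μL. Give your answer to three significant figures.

Step 1: 0.25 mL + 0.75 mL = 1 mL total → factor 1/0.25 = 4
Step 2: 0.1 mL + 0.1 mL = 0.2 mL total → factor 0.2/0.1 = 2
Step 3: v brought to 2000 μL → factor = 2000 μL/v
Step 4: 250 μL + 1250 μL = 1500 μL total → factor 1500/250 = 6
Product of known-step factors = 48
Overall factor = 0.500 μg/mL / (0.521 ng/mL) = 959.69
Step-3 factor = 959.69 / 48 = 19.994
v = 2000 μL / 19.994 = 100 μL

100 μL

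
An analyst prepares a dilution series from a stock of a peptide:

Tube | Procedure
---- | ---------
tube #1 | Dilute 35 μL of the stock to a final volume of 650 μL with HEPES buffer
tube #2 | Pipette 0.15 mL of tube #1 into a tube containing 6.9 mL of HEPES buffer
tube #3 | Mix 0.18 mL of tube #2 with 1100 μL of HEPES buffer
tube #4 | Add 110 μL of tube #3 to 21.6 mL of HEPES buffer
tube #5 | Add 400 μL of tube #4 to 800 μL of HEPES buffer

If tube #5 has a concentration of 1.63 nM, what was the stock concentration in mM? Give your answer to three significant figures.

Step 1: 35 μL brought to 650 μL → factor 650/35 = 18.571
Step 2: 0.15 mL + 6.9 mL = 7.05 mL total → factor 7.05/0.15 = 47
Step 3: 0.18 mL + 1100 μL = 1.28 mL total → factor 1.28/0.18 = 7.1111
Step 4: 110 μL + 21.6 mL = 21710 μL total → factor 21710/110 = 197.36
Step 5: 400 μL + 800 μL = 1200 μL total → factor 1200/400 = 3
Overall dilution factor = 18.571 × 47 × 7.1111 × 197.36 × 3 = 3.6751 × 10^6
Stock = 1.63 nM × 3.6751 × 10^6 = 5.990 × 10^6 nM = 5.99 mM

5.99 mM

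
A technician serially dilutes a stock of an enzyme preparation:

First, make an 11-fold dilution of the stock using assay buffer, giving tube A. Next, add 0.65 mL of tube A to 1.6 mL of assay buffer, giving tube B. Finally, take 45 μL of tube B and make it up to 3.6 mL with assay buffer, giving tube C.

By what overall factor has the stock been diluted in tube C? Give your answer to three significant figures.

3.05 × 10^3

Step 1: 11-fold → factor 11
Step 2: 0.65 mL + 1.6 mL = 2.25 mL total → factor 2.25/0.65 = 3.4615
Step 3: 45 μL brought to 3.6 mL → factor 3600/45 = 80
Overall dilution factor = 11 × 3.4615 × 80 = 3046.2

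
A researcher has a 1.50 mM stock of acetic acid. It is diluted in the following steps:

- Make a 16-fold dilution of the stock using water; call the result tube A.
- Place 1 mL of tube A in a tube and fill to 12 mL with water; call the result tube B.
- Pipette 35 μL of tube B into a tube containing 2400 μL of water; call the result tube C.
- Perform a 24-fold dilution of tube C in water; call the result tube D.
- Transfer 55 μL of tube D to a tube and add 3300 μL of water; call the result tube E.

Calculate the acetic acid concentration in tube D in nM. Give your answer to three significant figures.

Step 1: 16-fold → factor 16
Step 2: 1 mL brought to 12 mL → factor 12/1 = 12
Step 3: 35 μL + 2400 μL = 2435 μL total → factor 2435/35 = 69.571
Step 4: 24-fold → factor 24
Dilution factor through tube D = 16 × 12 × 69.571 × 24 = 3.2059 × 10^5
[tube D] = 1.50 mM / 3.2059 × 10^5 = 4.679 × 10^-6 mM = 4.68 nM

4.68 nM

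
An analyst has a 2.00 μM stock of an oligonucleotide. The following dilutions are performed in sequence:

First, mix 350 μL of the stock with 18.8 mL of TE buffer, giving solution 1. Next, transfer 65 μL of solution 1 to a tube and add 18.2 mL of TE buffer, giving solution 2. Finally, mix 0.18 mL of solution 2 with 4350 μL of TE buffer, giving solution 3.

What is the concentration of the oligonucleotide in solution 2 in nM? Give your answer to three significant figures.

0.130 nM

Step 1: 350 μL + 18.8 mL = 19150 μL total → factor 19150/350 = 54.714
Step 2: 65 μL + 18.2 mL = 18265 μL total → factor 18265/65 = 281
Dilution factor through solution 2 = 54.714 × 281 = 15375
[solution 2] = 2.00 μM / 15375 = 0.0001301 μM = 0.130 nM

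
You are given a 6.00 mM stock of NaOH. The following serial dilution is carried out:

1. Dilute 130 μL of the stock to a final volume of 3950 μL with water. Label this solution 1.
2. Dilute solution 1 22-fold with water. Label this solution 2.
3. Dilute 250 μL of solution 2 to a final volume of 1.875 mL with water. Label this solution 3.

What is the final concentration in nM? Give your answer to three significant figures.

1.20 × 10^3 nM

Step 1: 130 μL brought to 3950 μL → factor 3950/130 = 30.385
Step 2: 22-fold → factor 22
Step 3: 250 μL brought to 1.875 mL → factor 1875/250 = 7.5
Overall dilution factor = 30.385 × 22 × 7.5 = 5013.5
Final = 6.00 mM / 5013.5 = 0.001197 mM = 1.20 × 10^3 nM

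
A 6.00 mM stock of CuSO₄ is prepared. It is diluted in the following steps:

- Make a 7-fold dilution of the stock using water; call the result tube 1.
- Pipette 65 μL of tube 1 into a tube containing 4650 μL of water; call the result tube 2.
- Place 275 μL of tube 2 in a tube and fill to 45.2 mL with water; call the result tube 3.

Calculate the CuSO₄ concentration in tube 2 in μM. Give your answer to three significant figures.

11.8 μM

Step 1: 7-fold → factor 7
Step 2: 65 μL + 4650 μL = 4715 μL total → factor 4715/65 = 72.538
Dilution factor through tube 2 = 7 × 72.538 = 507.77
[tube 2] = 6.00 mM / 507.77 = 0.01182 mM = 11.8 μM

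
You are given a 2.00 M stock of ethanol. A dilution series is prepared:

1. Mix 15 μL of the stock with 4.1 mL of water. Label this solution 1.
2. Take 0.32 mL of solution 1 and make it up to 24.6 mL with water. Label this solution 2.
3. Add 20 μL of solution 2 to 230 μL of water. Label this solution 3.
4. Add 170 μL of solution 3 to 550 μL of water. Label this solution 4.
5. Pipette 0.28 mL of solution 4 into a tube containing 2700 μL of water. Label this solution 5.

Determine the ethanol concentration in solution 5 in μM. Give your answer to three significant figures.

Step 1: 15 μL + 4.1 mL = 4115 μL total → factor 4115/15 = 274.33
Step 2: 0.32 mL brought to 24.6 mL → factor 24.6/0.32 = 76.875
Step 3: 20 μL + 230 μL = 250 μL total → factor 250/20 = 12.5
Step 4: 170 μL + 550 μL = 720 μL total → factor 720/170 = 4.2353
Step 5: 0.28 mL + 2700 μL = 2.98 mL total → factor 2.98/0.28 = 10.643
Overall dilution factor = 274.33 × 76.875 × 12.5 × 4.2353 × 10.643 = 1.1883 × 10^7
Final = 2.00 M / 1.1883 × 10^7 = 1.683 × 10^-7 M = 0.168 μM

0.168 μM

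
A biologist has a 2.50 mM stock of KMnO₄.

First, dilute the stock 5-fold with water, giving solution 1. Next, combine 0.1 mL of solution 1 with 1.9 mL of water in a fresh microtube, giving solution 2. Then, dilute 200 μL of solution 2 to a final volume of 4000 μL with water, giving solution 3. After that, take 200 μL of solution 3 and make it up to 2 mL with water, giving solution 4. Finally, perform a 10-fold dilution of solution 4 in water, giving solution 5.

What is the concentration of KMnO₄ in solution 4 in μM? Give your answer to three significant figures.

0.125 μM

Step 1: 5-fold → factor 5
Step 2: 0.1 mL + 1.9 mL = 2 mL total → factor 2/0.1 = 20
Step 3: 200 μL brought to 4000 μL → factor 4000/200 = 20
Step 4: 200 μL brought to 2 mL → factor 2000/200 = 10
Dilution factor through solution 4 = 5 × 20 × 20 × 10 = 20000
[solution 4] = 2.50 mM / 20000 = 0.0001250 mM = 0.125 μM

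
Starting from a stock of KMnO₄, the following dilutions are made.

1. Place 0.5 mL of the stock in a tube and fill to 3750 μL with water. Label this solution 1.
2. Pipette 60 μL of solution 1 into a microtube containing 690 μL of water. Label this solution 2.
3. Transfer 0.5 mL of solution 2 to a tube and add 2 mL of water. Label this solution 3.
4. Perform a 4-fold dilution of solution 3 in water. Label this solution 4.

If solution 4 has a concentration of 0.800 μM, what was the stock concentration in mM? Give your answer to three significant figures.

Step 1: 0.5 mL brought to 3750 μL → factor 3.75/0.5 = 7.5
Step 2: 60 μL + 690 μL = 750 μL total → factor 750/60 = 12.5
Step 3: 0.5 mL + 2 mL = 2.5 mL total → factor 2.5/0.5 = 5
Step 4: 4-fold → factor 4
Overall dilution factor = 7.5 × 12.5 × 5 × 4 = 1875
Stock = 0.800 μM × 1875 = 1500 μM = 1.50 mM

1.50 mM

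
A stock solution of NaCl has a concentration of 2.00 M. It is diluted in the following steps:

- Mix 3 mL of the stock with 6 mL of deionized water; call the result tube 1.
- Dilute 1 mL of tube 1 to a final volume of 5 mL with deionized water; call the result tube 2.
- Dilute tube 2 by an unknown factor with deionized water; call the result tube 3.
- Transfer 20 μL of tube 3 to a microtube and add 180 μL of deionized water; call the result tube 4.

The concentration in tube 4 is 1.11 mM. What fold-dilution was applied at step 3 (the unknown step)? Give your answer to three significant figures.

12.0-fold

Step 1: 3 mL + 6 mL = 9 mL total → factor 9/3 = 3
Step 2: 1 mL brought to 5 mL → factor 5/1 = 5
Step 3: unknown factor x
Step 4: 20 μL + 180 μL = 200 μL total → factor 200/20 = 10
Product of known-step factors = 150
Overall factor = 2.00 M / (1.11 mM) = 1801.8
x = 1801.8 / 150 = 12.0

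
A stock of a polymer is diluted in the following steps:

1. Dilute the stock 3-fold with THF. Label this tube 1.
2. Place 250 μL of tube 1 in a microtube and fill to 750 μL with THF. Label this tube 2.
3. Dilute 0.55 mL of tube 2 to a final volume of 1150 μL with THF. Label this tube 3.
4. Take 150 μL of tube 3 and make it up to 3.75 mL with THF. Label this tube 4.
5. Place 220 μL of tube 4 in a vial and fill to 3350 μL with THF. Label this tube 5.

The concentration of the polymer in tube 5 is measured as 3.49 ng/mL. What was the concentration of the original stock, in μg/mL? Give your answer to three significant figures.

Step 1: 3-fold → factor 3
Step 2: 250 μL brought to 750 μL → factor 750/250 = 3
Step 3: 0.55 mL brought to 1150 μL → factor 1.15/0.55 = 2.0909
Step 4: 150 μL brought to 3.75 mL → factor 3750/150 = 25
Step 5: 220 μL brought to 3350 μL → factor 3350/220 = 15.227
Overall dilution factor = 3 × 3 × 2.0909 × 25 × 15.227 = 7163.7
Stock = 3.49 ng/mL × 7163.7 = 2.500 × 10^4 ng/mL = 25.0 μg/mL

25.0 μg/mL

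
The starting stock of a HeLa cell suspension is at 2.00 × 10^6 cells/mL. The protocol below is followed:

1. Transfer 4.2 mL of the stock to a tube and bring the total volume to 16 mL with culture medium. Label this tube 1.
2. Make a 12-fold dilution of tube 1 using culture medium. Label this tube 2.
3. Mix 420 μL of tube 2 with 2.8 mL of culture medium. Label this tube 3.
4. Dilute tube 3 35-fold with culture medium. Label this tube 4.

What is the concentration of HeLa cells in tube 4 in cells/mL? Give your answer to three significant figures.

Step 1: 4.2 mL brought to 16 mL → factor 16/4.2 = 3.8095
Step 2: 12-fold → factor 12
Step 3: 420 μL + 2.8 mL = 3220 μL total → factor 3220/420 = 7.6667
Step 4: 35-fold → factor 35
Overall dilution factor = 3.8095 × 12 × 7.6667 × 35 = 12267
Final = 2.00 × 10^6 cells/mL / 12267 = 163 cells/mL

163 cells/mL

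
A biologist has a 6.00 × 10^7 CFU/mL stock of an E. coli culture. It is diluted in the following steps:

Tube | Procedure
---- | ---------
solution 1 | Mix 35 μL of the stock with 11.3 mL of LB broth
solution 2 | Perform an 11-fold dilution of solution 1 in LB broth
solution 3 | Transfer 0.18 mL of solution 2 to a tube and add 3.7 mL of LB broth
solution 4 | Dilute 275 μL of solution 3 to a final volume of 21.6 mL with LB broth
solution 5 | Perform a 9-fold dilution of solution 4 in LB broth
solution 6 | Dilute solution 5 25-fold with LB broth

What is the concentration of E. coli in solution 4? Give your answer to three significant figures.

9.95 CFU/mL

Step 1: 35 μL + 11.3 mL = 11335 μL total → factor 11335/35 = 323.86
Step 2: 11-fold → factor 11
Step 3: 0.18 mL + 3.7 mL = 3.88 mL total → factor 3.88/0.18 = 21.556
Step 4: 275 μL brought to 21.6 mL → factor 21600/275 = 78.545
Dilution factor through solution 4 = 323.86 × 11 × 21.556 × 78.545 = 6.0315 × 10^6
[solution 4] = 6.00 × 10^7 CFU/mL / 6.0315 × 10^6 = 9.95 CFU/mL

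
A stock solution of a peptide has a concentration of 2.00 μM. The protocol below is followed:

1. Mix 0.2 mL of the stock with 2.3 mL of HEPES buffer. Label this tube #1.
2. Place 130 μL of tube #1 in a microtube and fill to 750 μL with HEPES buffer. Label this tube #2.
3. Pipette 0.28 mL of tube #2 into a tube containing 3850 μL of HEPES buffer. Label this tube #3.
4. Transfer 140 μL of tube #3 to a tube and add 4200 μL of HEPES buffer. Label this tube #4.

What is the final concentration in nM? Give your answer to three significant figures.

Step 1: 0.2 mL + 2.3 mL = 2.5 mL total → factor 2.5/0.2 = 12.5
Step 2: 130 μL brought to 750 μL → factor 750/130 = 5.7692
Step 3: 0.28 mL + 3850 μL = 4.13 mL total → factor 4.13/0.28 = 14.75
Step 4: 140 μL + 4200 μL = 4340 μL total → factor 4340/140 = 31
Overall dilution factor = 12.5 × 5.7692 × 14.75 × 31 = 32975
Final = 2.00 μM / 32975 = 6.065 × 10^-5 μM = 0.0607 nM

0.0607 nM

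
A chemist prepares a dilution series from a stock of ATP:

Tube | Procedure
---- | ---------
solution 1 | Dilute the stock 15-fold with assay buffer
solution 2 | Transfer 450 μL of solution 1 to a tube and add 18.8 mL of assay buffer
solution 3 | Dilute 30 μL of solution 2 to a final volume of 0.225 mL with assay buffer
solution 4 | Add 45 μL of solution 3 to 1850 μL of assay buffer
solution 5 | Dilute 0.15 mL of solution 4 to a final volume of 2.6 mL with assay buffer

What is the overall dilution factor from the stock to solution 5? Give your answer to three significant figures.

3.51 × 10^6

Step 1: 15-fold → factor 15
Step 2: 450 μL + 18.8 mL = 19250 μL total → factor 19250/450 = 42.778
Step 3: 30 μL brought to 0.225 mL → factor 225/30 = 7.5
Step 4: 45 μL + 1850 μL = 1895 μL total → factor 1895/45 = 42.111
Step 5: 0.15 mL brought to 2.6 mL → factor 2.6/0.15 = 17.333
Overall dilution factor = 15 × 42.778 × 7.5 × 42.111 × 17.333 = 3.5128 × 10^6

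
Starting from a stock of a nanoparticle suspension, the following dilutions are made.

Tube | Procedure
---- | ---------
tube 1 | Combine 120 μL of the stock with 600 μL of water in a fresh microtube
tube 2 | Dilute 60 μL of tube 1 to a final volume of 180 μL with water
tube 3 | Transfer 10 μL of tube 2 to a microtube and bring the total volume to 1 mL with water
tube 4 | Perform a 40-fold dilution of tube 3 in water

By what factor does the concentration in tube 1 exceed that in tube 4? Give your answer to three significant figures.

Step 1: 120 μL + 600 μL = 720 μL total → factor 720/120 = 6
Step 2: 60 μL brought to 180 μL → factor 180/60 = 3
Step 3: 10 μL brought to 1 mL → factor 1000/10 = 100
Step 4: 40-fold → factor 40
Dilution factor to tube 1 = 6; to tube 4 = 72000
[tube 1]/[tube 4] = (factor to tube 4)/(factor to tube 1) = 72000/6 = 1.20 × 10^4

1.20 × 10^4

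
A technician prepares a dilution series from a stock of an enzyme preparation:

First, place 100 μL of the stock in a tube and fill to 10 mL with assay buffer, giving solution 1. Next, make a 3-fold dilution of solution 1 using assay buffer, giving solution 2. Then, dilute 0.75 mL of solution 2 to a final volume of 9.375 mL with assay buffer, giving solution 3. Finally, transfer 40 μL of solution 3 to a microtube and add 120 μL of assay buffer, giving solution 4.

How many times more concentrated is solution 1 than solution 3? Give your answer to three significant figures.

Step 1: 100 μL brought to 10 mL → factor 10000/100 = 100
Step 2: 3-fold → factor 3
Step 3: 0.75 mL brought to 9.375 mL → factor 9.375/0.75 = 12.5
Dilution factor to solution 1 = 100; to solution 3 = 3750
[solution 1]/[solution 3] = (factor to solution 3)/(factor to solution 1) = 3750/100 = 37.5

37.5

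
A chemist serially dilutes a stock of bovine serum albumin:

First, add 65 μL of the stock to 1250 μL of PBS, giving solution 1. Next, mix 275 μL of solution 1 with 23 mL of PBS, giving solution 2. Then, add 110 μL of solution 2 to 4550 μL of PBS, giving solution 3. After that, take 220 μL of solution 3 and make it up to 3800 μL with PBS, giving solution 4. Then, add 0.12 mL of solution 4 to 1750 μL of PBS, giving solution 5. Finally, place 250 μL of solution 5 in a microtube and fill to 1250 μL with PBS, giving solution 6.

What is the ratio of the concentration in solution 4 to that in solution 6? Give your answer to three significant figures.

Step 1: 65 μL + 1250 μL = 1315 μL total → factor 1315/65 = 20.231
Step 2: 275 μL + 23 mL = 23275 μL total → factor 23275/275 = 84.636
Step 3: 110 μL + 4550 μL = 4660 μL total → factor 4660/110 = 42.364
Step 4: 220 μL brought to 3800 μL → factor 3800/220 = 17.273
Step 5: 0.12 mL + 1750 μL = 1.87 mL total → factor 1.87/0.12 = 15.583
Step 6: 250 μL brought to 1250 μL → factor 1250/250 = 5
Dilution factor to solution 4 = 1.2529 × 10^6; to solution 6 = 9.7623 × 10^7
[solution 4]/[solution 6] = (factor to solution 6)/(factor to solution 4) = 9.7623 × 10^7/1.2529 × 10^6 = 77.9

77.9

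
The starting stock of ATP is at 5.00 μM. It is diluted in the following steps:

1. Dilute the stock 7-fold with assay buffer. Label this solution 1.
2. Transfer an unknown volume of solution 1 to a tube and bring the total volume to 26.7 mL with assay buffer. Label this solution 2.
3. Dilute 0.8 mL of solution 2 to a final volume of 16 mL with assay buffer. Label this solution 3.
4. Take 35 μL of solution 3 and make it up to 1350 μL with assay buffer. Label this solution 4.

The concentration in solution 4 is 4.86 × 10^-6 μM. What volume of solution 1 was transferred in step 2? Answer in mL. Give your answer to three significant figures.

0.140 mL

Step 1: 7-fold → factor 7
Step 2: v brought to 26.7 mL → factor = 26.7 mL/v
Step 3: 0.8 mL brought to 16 mL → factor 16/0.8 = 20
Step 4: 35 μL brought to 1350 μL → factor 1350/35 = 38.571
Product of known-step factors = 5400
Overall factor = 5.00 μM / (4.86 × 10^-6 μM) = 1.0288 × 10^6
Step-2 factor = 1.0288 × 10^6 / 5400 = 190.52
v = 26.7 mL / 190.52 = 0.140 mL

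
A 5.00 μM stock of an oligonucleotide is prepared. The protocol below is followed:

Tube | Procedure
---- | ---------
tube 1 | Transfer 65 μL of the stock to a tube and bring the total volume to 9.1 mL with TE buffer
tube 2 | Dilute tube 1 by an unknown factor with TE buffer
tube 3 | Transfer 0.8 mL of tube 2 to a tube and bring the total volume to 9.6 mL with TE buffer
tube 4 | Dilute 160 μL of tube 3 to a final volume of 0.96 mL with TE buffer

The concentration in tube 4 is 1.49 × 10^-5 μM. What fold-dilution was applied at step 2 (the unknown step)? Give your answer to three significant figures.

33.3-fold

Step 1: 65 μL brought to 9.1 mL → factor 9100/65 = 140
Step 2: unknown factor x
Step 3: 0.8 mL brought to 9.6 mL → factor 9.6/0.8 = 12
Step 4: 160 μL brought to 0.96 mL → factor 960/160 = 6
Product of known-step factors = 10080
Overall factor = 5.00 μM / (1.49 × 10^-5 μM) = 3.3557 × 10^5
x = 3.3557 × 10^5 / 10080 = 33.3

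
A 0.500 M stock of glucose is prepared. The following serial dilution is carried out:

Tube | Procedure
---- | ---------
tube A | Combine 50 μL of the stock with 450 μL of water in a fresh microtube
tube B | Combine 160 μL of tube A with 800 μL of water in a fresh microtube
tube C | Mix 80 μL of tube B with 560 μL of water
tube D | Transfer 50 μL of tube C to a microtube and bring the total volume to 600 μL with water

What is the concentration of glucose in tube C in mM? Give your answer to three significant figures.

1.04 mM

Step 1: 50 μL + 450 μL = 500 μL total → factor 500/50 = 10
Step 2: 160 μL + 800 μL = 960 μL total → factor 960/160 = 6
Step 3: 80 μL + 560 μL = 640 μL total → factor 640/80 = 8
Dilution factor through tube C = 10 × 6 × 8 = 480
[tube C] = 0.500 M / 480 = 0.001042 M = 1.04 mM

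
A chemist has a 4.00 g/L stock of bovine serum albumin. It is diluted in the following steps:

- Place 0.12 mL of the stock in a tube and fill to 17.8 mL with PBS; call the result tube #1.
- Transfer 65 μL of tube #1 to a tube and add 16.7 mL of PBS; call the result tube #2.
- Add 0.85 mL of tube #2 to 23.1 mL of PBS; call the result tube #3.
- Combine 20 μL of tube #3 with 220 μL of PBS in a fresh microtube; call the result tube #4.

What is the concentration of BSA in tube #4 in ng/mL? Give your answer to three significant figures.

Step 1: 0.12 mL brought to 17.8 mL → factor 17.8/0.12 = 148.33
Step 2: 65 μL + 16.7 mL = 16765 μL total → factor 16765/65 = 257.92
Step 3: 0.85 mL + 23.1 mL = 23.95 mL total → factor 23.95/0.85 = 28.176
Step 4: 20 μL + 220 μL = 240 μL total → factor 240/20 = 12
Overall dilution factor = 148.33 × 257.92 × 28.176 × 12 = 1.2936 × 10^7
Final = 4.00 g/L / 1.2936 × 10^7 = 3.092 × 10^-7 g/L = 0.309 ng/mL

0.309 ng/mL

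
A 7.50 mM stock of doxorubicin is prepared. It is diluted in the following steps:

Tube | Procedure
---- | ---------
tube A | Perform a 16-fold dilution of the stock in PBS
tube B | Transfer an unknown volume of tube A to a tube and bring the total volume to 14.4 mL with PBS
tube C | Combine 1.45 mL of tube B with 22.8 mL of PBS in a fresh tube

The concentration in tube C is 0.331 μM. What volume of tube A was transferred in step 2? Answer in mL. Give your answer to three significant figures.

Step 1: 16-fold → factor 16
Step 2: v brought to 14.4 mL → factor = 14.4 mL/v
Step 3: 1.45 mL + 22.8 mL = 24.25 mL total → factor 24.25/1.45 = 16.724
Product of known-step factors = 267.59
Overall factor = 7.50 mM / (0.331 μM) = 22659
Step-2 factor = 22659 / 267.59 = 84.678
v = 14.4 mL / 84.678 = 0.170 mL

0.170 mL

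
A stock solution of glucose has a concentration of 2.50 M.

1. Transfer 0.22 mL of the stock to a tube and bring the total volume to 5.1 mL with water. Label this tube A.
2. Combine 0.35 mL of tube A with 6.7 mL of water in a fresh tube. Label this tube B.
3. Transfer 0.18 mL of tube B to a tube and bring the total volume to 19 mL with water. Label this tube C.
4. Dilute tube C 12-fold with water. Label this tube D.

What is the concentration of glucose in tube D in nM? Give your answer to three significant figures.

4.23 × 10^3 nM

Step 1: 0.22 mL brought to 5.1 mL → factor 5.1/0.22 = 23.182
Step 2: 0.35 mL + 6.7 mL = 7.05 mL total → factor 7.05/0.35 = 20.143
Step 3: 0.18 mL brought to 19 mL → factor 19/0.18 = 105.56
Step 4: 12-fold → factor 12
Overall dilution factor = 23.182 × 20.143 × 105.56 × 12 = 5.9147 × 10^5
Final = 2.50 M / 5.9147 × 10^5 = 4.227 × 10^-6 M = 4.23 × 10^3 nM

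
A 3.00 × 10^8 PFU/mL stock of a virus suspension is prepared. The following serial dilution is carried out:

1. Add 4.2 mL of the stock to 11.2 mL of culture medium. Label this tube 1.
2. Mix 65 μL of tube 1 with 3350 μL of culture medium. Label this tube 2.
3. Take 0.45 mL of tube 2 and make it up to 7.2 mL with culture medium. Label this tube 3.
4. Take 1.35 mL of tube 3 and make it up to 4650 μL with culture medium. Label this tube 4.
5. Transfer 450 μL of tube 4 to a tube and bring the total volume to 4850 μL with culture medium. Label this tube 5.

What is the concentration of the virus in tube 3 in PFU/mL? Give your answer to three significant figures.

9.73 × 10^4 PFU/mL

Step 1: 4.2 mL + 11.2 mL = 15.4 mL total → factor 15.4/4.2 = 3.6667
Step 2: 65 μL + 3350 μL = 3415 μL total → factor 3415/65 = 52.538
Step 3: 0.45 mL brought to 7.2 mL → factor 7.2/0.45 = 16
Dilution factor through tube 3 = 3.6667 × 52.538 × 16 = 3082.3
[tube 3] = 3.00 × 10^8 PFU/mL / 3082.3 = 9.73 × 10^4 PFU/mL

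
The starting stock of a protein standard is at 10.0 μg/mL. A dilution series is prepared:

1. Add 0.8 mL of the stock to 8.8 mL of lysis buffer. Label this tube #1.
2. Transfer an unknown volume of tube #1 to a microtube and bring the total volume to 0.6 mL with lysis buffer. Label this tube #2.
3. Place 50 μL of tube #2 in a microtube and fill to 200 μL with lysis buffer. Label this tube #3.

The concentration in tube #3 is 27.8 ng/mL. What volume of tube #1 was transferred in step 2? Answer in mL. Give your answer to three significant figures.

Step 1: 0.8 mL + 8.8 mL = 9.6 mL total → factor 9.6/0.8 = 12
Step 2: v brought to 0.6 mL → factor = 0.6 mL/v
Step 3: 50 μL brought to 200 μL → factor 200/50 = 4
Product of known-step factors = 48
Overall factor = 10.0 μg/mL / (27.8 ng/mL) = 359.71
Step-2 factor = 359.71 / 48 = 7.494
v = 0.6 mL / 7.494 = 0.0801 mL

0.0801 mL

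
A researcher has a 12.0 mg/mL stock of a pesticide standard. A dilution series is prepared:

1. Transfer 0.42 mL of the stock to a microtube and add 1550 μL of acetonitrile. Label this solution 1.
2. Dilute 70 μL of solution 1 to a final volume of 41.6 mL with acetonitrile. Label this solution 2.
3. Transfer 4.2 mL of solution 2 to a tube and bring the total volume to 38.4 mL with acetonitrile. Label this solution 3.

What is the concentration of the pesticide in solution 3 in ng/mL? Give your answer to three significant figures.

Step 1: 0.42 mL + 1550 μL = 1.97 mL total → factor 1.97/0.42 = 4.6905
Step 2: 70 μL brought to 41.6 mL → factor 41600/70 = 594.29
Step 3: 4.2 mL brought to 38.4 mL → factor 38.4/4.2 = 9.1429
Overall dilution factor = 4.6905 × 594.29 × 9.1429 = 25486
Final = 12.0 mg/mL / 25486 = 0.0004709 mg/mL = 471 ng/mL

471 ng/mL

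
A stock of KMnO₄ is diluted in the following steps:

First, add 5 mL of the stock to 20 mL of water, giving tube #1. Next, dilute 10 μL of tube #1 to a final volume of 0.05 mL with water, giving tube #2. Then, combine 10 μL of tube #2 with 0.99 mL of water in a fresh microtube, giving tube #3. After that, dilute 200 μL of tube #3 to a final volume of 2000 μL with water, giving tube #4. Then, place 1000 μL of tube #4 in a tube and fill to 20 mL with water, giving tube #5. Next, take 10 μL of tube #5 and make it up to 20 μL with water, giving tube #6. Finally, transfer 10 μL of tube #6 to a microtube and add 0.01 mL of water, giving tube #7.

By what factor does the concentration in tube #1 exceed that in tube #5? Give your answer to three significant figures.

1.00 × 10^5

Step 1: 5 mL + 20 mL = 25 mL total → factor 25/5 = 5
Step 2: 10 μL brought to 0.05 mL → factor 50/10 = 5
Step 3: 10 μL + 0.99 mL = 1000 μL total → factor 1000/10 = 100
Step 4: 200 μL brought to 2000 μL → factor 2000/200 = 10
Step 5: 1000 μL brought to 20 mL → factor 20000/1000 = 20
Dilution factor to tube #1 = 5; to tube #5 = 5 × 10^5
[tube #1]/[tube #5] = (factor to tube #5)/(factor to tube #1) = 5 × 10^5/5 = 1.00 × 10^5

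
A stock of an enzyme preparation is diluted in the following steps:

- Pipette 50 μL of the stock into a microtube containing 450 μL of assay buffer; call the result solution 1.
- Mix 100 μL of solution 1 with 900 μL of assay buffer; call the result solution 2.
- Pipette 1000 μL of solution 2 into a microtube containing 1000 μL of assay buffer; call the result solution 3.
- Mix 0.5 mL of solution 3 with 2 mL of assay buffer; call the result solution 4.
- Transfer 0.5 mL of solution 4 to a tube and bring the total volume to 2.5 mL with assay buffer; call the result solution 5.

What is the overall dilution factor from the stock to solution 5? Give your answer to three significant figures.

Step 1: 50 μL + 450 μL = 500 μL total → factor 500/50 = 10
Step 2: 100 μL + 900 μL = 1000 μL total → factor 1000/100 = 10
Step 3: 1000 μL + 1000 μL = 2000 μL total → factor 2000/1000 = 2
Step 4: 0.5 mL + 2 mL = 2.5 mL total → factor 2.5/0.5 = 5
Step 5: 0.5 mL brought to 2.5 mL → factor 2.5/0.5 = 5
Overall dilution factor = 10 × 10 × 2 × 5 × 5 = 5000

5.00 × 10^3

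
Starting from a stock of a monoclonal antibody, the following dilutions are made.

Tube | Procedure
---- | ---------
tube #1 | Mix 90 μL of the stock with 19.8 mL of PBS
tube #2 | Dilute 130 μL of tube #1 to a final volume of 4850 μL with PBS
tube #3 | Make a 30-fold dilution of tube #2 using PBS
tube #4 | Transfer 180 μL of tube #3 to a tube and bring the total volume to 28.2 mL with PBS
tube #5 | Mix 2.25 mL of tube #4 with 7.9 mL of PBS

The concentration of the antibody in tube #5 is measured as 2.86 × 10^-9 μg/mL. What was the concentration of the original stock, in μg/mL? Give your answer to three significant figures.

0.500 μg/mL

Step 1: 90 μL + 19.8 mL = 19890 μL total → factor 19890/90 = 221
Step 2: 130 μL brought to 4850 μL → factor 4850/130 = 37.308
Step 3: 30-fold → factor 30
Step 4: 180 μL brought to 28.2 mL → factor 28200/180 = 156.67
Step 5: 2.25 mL + 7.9 mL = 10.15 mL total → factor 10.15/2.25 = 4.5111
Overall dilution factor = 221 × 37.308 × 30 × 156.67 × 4.5111 = 1.7481 × 10^8
Stock = 2.86 × 10^-9 μg/mL × 1.7481 × 10^8 = 0.500 μg/mL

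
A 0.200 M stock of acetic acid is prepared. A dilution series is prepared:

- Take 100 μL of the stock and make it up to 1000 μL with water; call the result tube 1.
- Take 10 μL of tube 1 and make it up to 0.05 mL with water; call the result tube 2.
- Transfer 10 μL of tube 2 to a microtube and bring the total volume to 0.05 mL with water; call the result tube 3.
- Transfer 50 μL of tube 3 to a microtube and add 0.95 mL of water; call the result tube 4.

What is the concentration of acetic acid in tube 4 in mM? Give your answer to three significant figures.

0.0400 mM

Step 1: 100 μL brought to 1000 μL → factor 1000/100 = 10
Step 2: 10 μL brought to 0.05 mL → factor 50/10 = 5
Step 3: 10 μL brought to 0.05 mL → factor 50/10 = 5
Step 4: 50 μL + 0.95 mL = 1000 μL total → factor 1000/50 = 20
Overall dilution factor = 10 × 5 × 5 × 20 = 5000
Final = 0.200 M / 5000 = 4.000 × 10^-5 M = 0.0400 mM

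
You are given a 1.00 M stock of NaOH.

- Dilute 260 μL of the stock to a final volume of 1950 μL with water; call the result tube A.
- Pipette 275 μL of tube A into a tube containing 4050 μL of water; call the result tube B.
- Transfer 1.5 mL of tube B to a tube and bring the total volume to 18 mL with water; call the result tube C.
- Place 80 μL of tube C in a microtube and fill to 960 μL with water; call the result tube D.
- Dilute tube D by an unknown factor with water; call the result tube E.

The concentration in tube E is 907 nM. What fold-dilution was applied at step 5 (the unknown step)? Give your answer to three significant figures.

64.9-fold

Step 1: 260 μL brought to 1950 μL → factor 1950/260 = 7.5
Step 2: 275 μL + 4050 μL = 4325 μL total → factor 4325/275 = 15.727
Step 3: 1.5 mL brought to 18 mL → factor 18/1.5 = 12
Step 4: 80 μL brought to 960 μL → factor 960/80 = 12
Step 5: unknown factor x
Product of known-step factors = 16985
Overall factor = 1.00 M / (907 nM) = 1.1025 × 10^6
x = 1.1025 × 10^6 / 16985 = 64.9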